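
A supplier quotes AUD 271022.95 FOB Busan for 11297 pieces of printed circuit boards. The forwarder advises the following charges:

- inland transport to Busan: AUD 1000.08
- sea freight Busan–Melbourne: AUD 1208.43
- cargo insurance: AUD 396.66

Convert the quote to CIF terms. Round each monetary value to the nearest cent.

CIF price: AUD 272628.04

Not relevant to the conversion: inland to port — on the seller under both FOB and CIF; already in the FOB price and stays in the CIF price.
From FOB to CIF, the seller additionally bears: freight, insurance.
CIF price = 271022.95 + 1208.43 + 396.66 = 272628.04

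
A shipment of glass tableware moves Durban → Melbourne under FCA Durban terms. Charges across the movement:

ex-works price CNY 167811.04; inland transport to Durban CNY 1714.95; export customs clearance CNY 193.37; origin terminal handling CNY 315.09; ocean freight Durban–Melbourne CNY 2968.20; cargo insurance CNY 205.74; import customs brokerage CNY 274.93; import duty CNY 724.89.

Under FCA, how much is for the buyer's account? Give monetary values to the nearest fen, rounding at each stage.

FCA: the seller delivers export-cleared goods to the carrier; the buyer bears costs from that point.
Seller's account: goods 167811.04 + inland to port 1714.95 + export clearance 193.37 = 169719.36
Buyer's account: origin terminal 315.09 + freight 2968.20 + insurance 205.74 + brokerage 274.93 + duty 724.89 = 4488.85

Buyer's account: CNY 4488.85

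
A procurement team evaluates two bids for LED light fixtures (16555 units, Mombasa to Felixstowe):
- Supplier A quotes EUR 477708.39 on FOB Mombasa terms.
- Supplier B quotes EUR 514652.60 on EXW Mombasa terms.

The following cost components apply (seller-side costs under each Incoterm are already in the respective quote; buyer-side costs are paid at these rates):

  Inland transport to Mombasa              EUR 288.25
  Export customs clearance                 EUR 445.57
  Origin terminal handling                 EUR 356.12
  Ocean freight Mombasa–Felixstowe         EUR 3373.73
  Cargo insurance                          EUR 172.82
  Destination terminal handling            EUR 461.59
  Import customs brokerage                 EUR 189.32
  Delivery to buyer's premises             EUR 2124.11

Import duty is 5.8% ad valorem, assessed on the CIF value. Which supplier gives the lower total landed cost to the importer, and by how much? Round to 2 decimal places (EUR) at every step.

Supplier A is cheaper by EUR 40240.13

Supplier A (FOB):
CIF value = FOB price + freight + insurance = 477708.39 + 3373.73 + 172.82 = 481254.94
Import duty = 481254.94 × 5.8% = 27912.79
Buyer bears (A): 3373.73 + 172.82 + 461.59 + 189.32 + 2124.11 = 6321.57
Landed cost (A) = invoice 477708.39 + 6321.57 + duty 27912.79 = 511942.75
Supplier B (EXW):
CIF value = EXW price + inland to port + export clearance + origin terminal + freight + insurance = 514652.60 + 288.25 + 445.57 + 356.12 + 3373.73 + 172.82 = 519289.09
Import duty = 519289.09 × 5.8% = 30118.77
Buyer bears (B): 288.25 + 445.57 + 356.12 + 3373.73 + 172.82 + 461.59 + 189.32 + 2124.11 = 7411.51
Landed cost (B) = invoice 514652.60 + 7411.51 + duty 30118.77 = 552182.88
Difference = |511942.75 − 552182.88| = 40240.13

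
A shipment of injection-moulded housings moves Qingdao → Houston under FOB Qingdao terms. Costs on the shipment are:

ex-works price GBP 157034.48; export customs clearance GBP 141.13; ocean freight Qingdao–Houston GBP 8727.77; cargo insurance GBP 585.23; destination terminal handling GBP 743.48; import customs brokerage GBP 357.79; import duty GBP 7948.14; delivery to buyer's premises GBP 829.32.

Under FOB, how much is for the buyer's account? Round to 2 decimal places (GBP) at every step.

FOB: the seller bears costs until goods are on board at the origin port; the buyer bears freight, insurance and all costs thereafter.
Seller's account: goods 157034.48 + export clearance 141.13 = 157175.61
Buyer's account: freight 8727.77 + insurance 585.23 + destination terminal 743.48 + brokerage 357.79 + duty 7948.14 + delivery 829.32 = 19191.73

Buyer's account: GBP 19191.73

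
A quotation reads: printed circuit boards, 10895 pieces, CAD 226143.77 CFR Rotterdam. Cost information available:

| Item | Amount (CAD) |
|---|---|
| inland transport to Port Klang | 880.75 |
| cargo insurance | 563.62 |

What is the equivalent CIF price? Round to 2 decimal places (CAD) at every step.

Not relevant to the conversion: inland to port — on the seller under both CFR and CIF; already in the CFR price and stays in the CIF price.
From CFR to CIF, the seller additionally bears: insurance.
CIF price = 226143.77 + 563.62 = 226707.39

CIF price: CAD 226707.39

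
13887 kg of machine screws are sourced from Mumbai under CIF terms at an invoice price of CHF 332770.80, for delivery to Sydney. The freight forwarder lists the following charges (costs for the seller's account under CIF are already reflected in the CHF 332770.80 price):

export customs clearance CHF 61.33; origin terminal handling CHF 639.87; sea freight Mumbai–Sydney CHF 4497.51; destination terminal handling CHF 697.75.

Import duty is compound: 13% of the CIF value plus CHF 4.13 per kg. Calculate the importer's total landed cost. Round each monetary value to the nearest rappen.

CIF: the seller pays costs through ocean freight and marine insurance to the destination port.
Already in the invoice (seller's account under CIF): export clearance, origin terminal, freight — exclude.
The CIF price already equals the CIF value: 332770.80
Ad valorem component: 332770.80 × 13% = 43260.20
Specific component: 13887 × 4.13 = 57353.31
Import duty = 43260.20 + 57353.31 = 100613.51
Buyer bears: destination terminal 697.75 + duty 100613.51 = 101311.26
Landed cost = invoice 332770.80 + 101311.26 = 434082.06

Total landed cost: CHF 434082.06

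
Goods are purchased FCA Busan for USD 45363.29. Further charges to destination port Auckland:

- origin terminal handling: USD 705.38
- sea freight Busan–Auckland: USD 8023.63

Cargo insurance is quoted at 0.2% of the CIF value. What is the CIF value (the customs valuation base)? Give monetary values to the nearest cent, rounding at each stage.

Let C be the CIF value. C = FCA price + pre-shipment costs + freight + 0.2% × C
C − 0.2% × C = 45363.29 + 705.38 + 8023.63
0.998 × C = 54092.30
C = 54092.30 / 0.998 = 54200.70
Insurance premium = 0.2% × 54200.70 = 108.40

CIF value: USD 54200.70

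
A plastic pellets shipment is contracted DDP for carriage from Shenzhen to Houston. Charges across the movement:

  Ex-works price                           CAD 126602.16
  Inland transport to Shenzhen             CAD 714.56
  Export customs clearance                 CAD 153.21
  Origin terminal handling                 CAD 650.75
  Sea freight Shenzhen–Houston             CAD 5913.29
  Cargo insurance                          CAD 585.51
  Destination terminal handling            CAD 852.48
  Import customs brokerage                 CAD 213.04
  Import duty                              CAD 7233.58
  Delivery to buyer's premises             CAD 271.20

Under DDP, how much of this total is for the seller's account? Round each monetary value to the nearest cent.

DDP: the seller bears all costs including import duty.
Seller's account: goods 126602.16 + inland to port 714.56 + export clearance 153.21 + origin terminal 650.75 + freight 5913.29 + insurance 585.51 + destination terminal 852.48 + brokerage 213.04 + duty 7233.58 + delivery 271.20 = 143189.78
Buyer's account: 0.00

Seller's account: CAD 143189.78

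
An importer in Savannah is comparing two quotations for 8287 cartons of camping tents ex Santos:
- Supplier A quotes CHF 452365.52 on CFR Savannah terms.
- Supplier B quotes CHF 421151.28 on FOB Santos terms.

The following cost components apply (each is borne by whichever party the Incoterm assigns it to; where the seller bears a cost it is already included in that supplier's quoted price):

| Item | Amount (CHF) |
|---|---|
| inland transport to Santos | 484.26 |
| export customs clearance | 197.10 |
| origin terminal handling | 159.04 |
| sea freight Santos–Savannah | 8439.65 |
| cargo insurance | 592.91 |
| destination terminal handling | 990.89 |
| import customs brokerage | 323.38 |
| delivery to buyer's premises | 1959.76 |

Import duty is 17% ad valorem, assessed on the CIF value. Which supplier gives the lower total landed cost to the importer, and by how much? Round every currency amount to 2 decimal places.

Supplier B is cheaper by CHF 26646.27

Supplier A (CFR):
CIF value = CFR price + insurance = 452365.52 + 592.91 = 452958.43
Import duty = 452958.43 × 17% = 77002.93
Buyer bears (A): 592.91 + 990.89 + 323.38 + 1959.76 = 3866.94
Landed cost (A) = invoice 452365.52 + 3866.94 + duty 77002.93 = 533235.39
Supplier B (FOB):
CIF value = FOB price + freight + insurance = 421151.28 + 8439.65 + 592.91 = 430183.84
Import duty = 430183.84 × 17% = 73131.25
Buyer bears (B): 8439.65 + 592.91 + 990.89 + 323.38 + 1959.76 = 12306.59
Landed cost (B) = invoice 421151.28 + 12306.59 + duty 73131.25 = 506589.12
Difference = |533235.39 − 506589.12| = 26646.27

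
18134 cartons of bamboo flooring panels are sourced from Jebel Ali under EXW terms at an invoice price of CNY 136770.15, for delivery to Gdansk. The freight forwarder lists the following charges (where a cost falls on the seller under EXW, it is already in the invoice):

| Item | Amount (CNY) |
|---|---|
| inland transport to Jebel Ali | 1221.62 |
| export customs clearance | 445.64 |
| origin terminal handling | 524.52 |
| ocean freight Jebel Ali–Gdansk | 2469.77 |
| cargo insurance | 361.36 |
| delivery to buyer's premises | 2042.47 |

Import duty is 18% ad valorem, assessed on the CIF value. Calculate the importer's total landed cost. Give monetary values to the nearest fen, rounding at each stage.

Total landed cost: CNY 169358.28

EXW: the seller makes goods available at their premises; the buyer bears all onward costs.
CIF value = EXW price + inland to port + export clearance + origin terminal + freight + insurance = 136770.15 + 1221.62 + 445.64 + 524.52 + 2469.77 + 361.36 = 141793.06
Import duty = 141793.06 × 18% = 25522.75
Buyer bears: inland to port 1221.62 + export clearance 445.64 + origin terminal 524.52 + freight 2469.77 + insurance 361.36 + delivery 2042.47 + duty 25522.75 = 32588.13
Landed cost = invoice 136770.15 + 32588.13 = 169358.28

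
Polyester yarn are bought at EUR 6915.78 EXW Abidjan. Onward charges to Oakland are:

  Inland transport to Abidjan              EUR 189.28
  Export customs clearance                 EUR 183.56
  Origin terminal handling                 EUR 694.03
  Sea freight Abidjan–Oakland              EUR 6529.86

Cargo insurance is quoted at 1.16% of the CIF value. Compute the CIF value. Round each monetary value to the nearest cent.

CIF value: EUR 14682.83

Let C be the CIF value. C = EXW price + pre-shipment costs + freight + 1.16% × C
C − 1.16% × C = 6915.78 + 189.28 + 183.56 + 694.03 + 6529.86
0.9884 × C = 14512.51
C = 14512.51 / 0.9884 = 14682.83
Insurance premium = 1.16% × 14682.83 = 170.32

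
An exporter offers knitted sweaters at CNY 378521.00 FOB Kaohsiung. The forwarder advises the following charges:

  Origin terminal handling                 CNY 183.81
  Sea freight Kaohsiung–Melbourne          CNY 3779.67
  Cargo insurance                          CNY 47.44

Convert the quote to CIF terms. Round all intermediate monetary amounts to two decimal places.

CIF price: CNY 382348.11

Not relevant to the conversion: origin terminal — on the seller under both FOB and CIF; already in the FOB price and stays in the CIF price.
From FOB to CIF, the seller additionally bears: freight, insurance.
CIF price = 378521.00 + 3779.67 + 47.44 = 382348.11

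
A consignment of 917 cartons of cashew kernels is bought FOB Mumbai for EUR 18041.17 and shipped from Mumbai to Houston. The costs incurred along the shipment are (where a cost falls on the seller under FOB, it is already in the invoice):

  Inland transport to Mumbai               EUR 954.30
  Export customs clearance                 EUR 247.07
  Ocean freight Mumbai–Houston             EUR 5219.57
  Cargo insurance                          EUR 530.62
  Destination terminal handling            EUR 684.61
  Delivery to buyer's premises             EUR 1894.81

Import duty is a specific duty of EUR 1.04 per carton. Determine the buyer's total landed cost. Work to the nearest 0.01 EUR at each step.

FOB: the seller bears costs until goods are on board at the origin port; the buyer bears freight, insurance and all costs thereafter.
Already in the invoice (seller's account under FOB): inland to port, export clearance — exclude.
CIF value = FOB price + freight + insurance = 18041.17 + 5219.57 + 530.62 = 23791.36
Import duty = 917 × 1.04 = 953.68
Buyer bears: freight 5219.57 + insurance 530.62 + destination terminal 684.61 + delivery 1894.81 + duty 953.68 = 9283.29
Landed cost = invoice 18041.17 + 9283.29 = 27324.46

Total landed cost: EUR 27324.46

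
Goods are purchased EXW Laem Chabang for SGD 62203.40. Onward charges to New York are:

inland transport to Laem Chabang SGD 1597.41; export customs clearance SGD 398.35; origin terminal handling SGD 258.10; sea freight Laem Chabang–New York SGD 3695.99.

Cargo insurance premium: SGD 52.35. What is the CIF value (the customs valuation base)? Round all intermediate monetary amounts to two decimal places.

CIF value: SGD 68205.60

CIF = EXW price + pre-shipment costs + freight + insurance
CIF = 62203.40 + 1597.41 + 398.35 + 258.10 + 3695.99 + 52.35 = 68205.60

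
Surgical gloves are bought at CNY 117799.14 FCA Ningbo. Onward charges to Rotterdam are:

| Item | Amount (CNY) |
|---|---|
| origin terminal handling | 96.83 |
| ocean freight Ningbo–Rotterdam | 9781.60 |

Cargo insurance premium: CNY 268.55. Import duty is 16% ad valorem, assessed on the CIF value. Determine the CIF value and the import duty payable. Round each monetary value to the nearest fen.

CIF value: CNY 127946.12; import duty: CNY 20471.38

CIF = FCA price + pre-shipment costs + freight + insurance
CIF = 117799.14 + 96.83 + 9781.60 + 268.55 = 127946.12
Import duty = 127946.12 × 16% = 20471.38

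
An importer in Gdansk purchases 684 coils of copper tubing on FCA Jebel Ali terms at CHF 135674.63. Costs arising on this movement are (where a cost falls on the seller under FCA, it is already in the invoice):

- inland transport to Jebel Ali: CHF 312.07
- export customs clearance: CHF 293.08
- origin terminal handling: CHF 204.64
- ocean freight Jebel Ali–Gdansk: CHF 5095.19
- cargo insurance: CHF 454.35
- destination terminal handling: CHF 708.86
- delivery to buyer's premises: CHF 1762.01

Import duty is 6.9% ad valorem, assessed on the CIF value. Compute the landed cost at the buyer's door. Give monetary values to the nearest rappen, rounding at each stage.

FCA: the seller delivers export-cleared goods to the carrier; the buyer bears costs from that point.
Already in the invoice (seller's account under FCA): inland to port, export clearance — exclude.
CIF value = FCA price + origin terminal + freight + insurance = 135674.63 + 204.64 + 5095.19 + 454.35 = 141428.81
Import duty = 141428.81 × 6.9% = 9758.59
Buyer bears: origin terminal 204.64 + freight 5095.19 + insurance 454.35 + destination terminal 708.86 + delivery 1762.01 + duty 9758.59 = 17983.64
Landed cost = invoice 135674.63 + 17983.64 = 153658.27

Total landed cost: CHF 153658.27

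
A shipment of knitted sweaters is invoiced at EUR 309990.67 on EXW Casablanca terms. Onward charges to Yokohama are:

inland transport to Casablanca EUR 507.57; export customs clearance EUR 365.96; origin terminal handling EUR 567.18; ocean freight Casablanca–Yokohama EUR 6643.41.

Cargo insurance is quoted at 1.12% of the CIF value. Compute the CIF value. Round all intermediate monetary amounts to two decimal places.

Let C be the CIF value. C = EXW price + pre-shipment costs + freight + 1.12% × C
C − 1.12% × C = 309990.67 + 507.57 + 365.96 + 567.18 + 6643.41
0.9888 × C = 318074.79
C = 318074.79 / 0.9888 = 321677.58
Insurance premium = 1.12% × 321677.58 = 3602.79

CIF value: EUR 321677.58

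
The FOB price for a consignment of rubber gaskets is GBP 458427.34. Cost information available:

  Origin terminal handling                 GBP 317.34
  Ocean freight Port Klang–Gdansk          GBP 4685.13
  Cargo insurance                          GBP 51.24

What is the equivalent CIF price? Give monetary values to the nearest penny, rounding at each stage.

Not relevant to the conversion: origin terminal — on the seller under both FOB and CIF; already in the FOB price and stays in the CIF price.
From FOB to CIF, the seller additionally bears: freight, insurance.
CIF price = 458427.34 + 4685.13 + 51.24 = 463163.71

CIF price: GBP 463163.71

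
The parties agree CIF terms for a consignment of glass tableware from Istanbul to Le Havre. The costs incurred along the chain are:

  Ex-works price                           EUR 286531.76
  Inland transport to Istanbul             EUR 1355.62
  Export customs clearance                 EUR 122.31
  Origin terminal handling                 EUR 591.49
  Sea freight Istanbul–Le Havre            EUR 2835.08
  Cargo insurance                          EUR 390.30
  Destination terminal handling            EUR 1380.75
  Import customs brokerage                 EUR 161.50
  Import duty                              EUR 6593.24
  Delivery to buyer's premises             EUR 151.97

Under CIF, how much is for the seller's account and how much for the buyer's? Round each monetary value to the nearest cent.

CIF: the seller pays costs through ocean freight and marine insurance to the destination port.
Seller's account: goods 286531.76 + inland to port 1355.62 + export clearance 122.31 + origin terminal 591.49 + freight 2835.08 + insurance 390.30 = 291826.56
Buyer's account: destination terminal 1380.75 + brokerage 161.50 + duty 6593.24 + delivery 151.97 = 8287.46

Seller: EUR 291826.56; buyer: EUR 8287.46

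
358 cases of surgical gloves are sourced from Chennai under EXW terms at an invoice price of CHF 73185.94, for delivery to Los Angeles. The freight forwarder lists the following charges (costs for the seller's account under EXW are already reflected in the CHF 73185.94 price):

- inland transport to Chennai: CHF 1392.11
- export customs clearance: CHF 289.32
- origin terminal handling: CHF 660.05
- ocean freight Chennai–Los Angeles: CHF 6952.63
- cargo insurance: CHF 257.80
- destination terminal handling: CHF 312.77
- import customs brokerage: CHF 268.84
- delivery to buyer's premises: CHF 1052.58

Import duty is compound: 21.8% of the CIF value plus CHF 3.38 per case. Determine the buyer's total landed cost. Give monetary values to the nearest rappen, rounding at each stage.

Total landed cost: CHF 103618.93

EXW: the seller makes goods available at their premises; the buyer bears all onward costs.
CIF value = EXW price + inland to port + export clearance + origin terminal + freight + insurance = 73185.94 + 1392.11 + 289.32 + 660.05 + 6952.63 + 257.80 = 82737.85
Ad valorem component: 82737.85 × 21.8% = 18036.85
Specific component: 358 × 3.38 = 1210.04
Import duty = 18036.85 + 1210.04 = 19246.89
Buyer bears: inland to port 1392.11 + export clearance 289.32 + origin terminal 660.05 + freight 6952.63 + insurance 257.80 + destination terminal 312.77 + brokerage 268.84 + delivery 1052.58 + duty 19246.89 = 30432.99
Landed cost = invoice 73185.94 + 30432.99 = 103618.93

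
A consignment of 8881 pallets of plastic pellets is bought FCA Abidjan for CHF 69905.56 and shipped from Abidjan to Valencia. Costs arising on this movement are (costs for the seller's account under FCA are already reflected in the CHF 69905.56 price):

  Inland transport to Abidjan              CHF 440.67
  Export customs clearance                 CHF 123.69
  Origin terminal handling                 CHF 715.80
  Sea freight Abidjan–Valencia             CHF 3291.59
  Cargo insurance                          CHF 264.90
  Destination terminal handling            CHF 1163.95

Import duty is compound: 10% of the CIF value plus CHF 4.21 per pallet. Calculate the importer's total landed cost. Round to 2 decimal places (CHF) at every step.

FCA: the seller delivers export-cleared goods to the carrier; the buyer bears costs from that point.
Already in the invoice (seller's account under FCA): inland to port, export clearance — exclude.
CIF value = FCA price + origin terminal + freight + insurance = 69905.56 + 715.80 + 3291.59 + 264.90 = 74177.85
Ad valorem component: 74177.85 × 10% = 7417.79
Specific component: 8881 × 4.21 = 37389.01
Import duty = 7417.79 + 37389.01 = 44806.80
Buyer bears: origin terminal 715.80 + freight 3291.59 + insurance 264.90 + destination terminal 1163.95 + duty 44806.80 = 50243.04
Landed cost = invoice 69905.56 + 50243.04 = 120148.60

Total landed cost: CHF 120148.60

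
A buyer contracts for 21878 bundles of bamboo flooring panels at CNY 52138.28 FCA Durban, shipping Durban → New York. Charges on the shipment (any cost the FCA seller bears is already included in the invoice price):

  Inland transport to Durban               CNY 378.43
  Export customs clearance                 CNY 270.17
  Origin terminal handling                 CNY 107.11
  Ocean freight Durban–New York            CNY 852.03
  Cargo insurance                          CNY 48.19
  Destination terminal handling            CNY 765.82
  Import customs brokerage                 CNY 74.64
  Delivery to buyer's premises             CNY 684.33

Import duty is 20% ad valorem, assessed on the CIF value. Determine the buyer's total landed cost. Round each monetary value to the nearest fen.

Total landed cost: CNY 65299.52

FCA: the seller delivers export-cleared goods to the carrier; the buyer bears costs from that point.
Already in the invoice (seller's account under FCA): inland to port, export clearance — exclude.
CIF value = FCA price + origin terminal + freight + insurance = 52138.28 + 107.11 + 852.03 + 48.19 = 53145.61
Import duty = 53145.61 × 20% = 10629.12
Buyer bears: origin terminal 107.11 + freight 852.03 + insurance 48.19 + destination terminal 765.82 + brokerage 74.64 + delivery 684.33 + duty 10629.12 = 13161.24
Landed cost = invoice 52138.28 + 13161.24 = 65299.52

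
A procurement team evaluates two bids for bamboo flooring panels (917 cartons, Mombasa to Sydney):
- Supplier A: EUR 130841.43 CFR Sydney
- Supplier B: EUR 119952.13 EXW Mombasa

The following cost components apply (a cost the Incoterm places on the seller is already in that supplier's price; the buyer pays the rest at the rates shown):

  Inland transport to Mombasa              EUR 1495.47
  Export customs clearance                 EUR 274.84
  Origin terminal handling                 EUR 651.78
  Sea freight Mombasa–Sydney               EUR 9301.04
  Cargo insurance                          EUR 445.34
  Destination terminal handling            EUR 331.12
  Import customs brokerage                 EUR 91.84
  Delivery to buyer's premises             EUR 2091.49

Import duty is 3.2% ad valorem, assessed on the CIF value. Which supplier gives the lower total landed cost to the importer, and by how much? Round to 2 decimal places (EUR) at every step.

Supplier A is cheaper by EUR 860.51

Supplier A (CFR):
CIF value = CFR price + insurance = 130841.43 + 445.34 = 131286.77
Import duty = 131286.77 × 3.2% = 4201.18
Buyer bears (A): 445.34 + 331.12 + 91.84 + 2091.49 = 2959.79
Landed cost (A) = invoice 130841.43 + 2959.79 + duty 4201.18 = 138002.40
Supplier B (EXW):
CIF value = EXW price + inland to port + export clearance + origin terminal + freight + insurance = 119952.13 + 1495.47 + 274.84 + 651.78 + 9301.04 + 445.34 = 132120.60
Import duty = 132120.60 × 3.2% = 4227.86
Buyer bears (B): 1495.47 + 274.84 + 651.78 + 9301.04 + 445.34 + 331.12 + 91.84 + 2091.49 = 14682.92
Landed cost (B) = invoice 119952.13 + 14682.92 + duty 4227.86 = 138862.91
Difference = |138002.40 − 138862.91| = 860.51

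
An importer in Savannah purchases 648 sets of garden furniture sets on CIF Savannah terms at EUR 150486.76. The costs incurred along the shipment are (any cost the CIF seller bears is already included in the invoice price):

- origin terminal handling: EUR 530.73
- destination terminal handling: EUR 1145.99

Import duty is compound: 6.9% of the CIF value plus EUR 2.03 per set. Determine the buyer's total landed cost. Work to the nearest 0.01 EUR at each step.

Total landed cost: EUR 163331.78

CIF: the seller pays costs through ocean freight and marine insurance to the destination port.
Already in the invoice (seller's account under CIF): origin terminal — exclude.
The CIF price already equals the CIF value: 150486.76
Ad valorem component: 150486.76 × 6.9% = 10383.59
Specific component: 648 × 2.03 = 1315.44
Import duty = 10383.59 + 1315.44 = 11699.03
Buyer bears: destination terminal 1145.99 + duty 11699.03 = 12845.02
Landed cost = invoice 150486.76 + 12845.02 = 163331.78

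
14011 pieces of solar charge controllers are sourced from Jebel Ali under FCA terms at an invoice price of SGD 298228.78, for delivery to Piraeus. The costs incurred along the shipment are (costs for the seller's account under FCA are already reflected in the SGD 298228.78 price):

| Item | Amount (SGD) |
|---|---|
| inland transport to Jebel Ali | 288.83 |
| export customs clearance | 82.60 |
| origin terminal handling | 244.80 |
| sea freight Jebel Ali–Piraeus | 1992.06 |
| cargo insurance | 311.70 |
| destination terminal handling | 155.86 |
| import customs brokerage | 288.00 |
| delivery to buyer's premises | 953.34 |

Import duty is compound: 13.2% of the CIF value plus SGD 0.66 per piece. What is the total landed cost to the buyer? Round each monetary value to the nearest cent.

FCA: the seller delivers export-cleared goods to the carrier; the buyer bears costs from that point.
Already in the invoice (seller's account under FCA): inland to port, export clearance — exclude.
CIF value = FCA price + origin terminal + freight + insurance = 298228.78 + 244.80 + 1992.06 + 311.70 = 300777.34
Ad valorem component: 300777.34 × 13.2% = 39702.61
Specific component: 14011 × 0.66 = 9247.26
Import duty = 39702.61 + 9247.26 = 48949.87
Buyer bears: origin terminal 244.80 + freight 1992.06 + insurance 311.70 + destination terminal 155.86 + brokerage 288.00 + delivery 953.34 + duty 48949.87 = 52895.63
Landed cost = invoice 298228.78 + 52895.63 = 351124.41

Total landed cost: SGD 351124.41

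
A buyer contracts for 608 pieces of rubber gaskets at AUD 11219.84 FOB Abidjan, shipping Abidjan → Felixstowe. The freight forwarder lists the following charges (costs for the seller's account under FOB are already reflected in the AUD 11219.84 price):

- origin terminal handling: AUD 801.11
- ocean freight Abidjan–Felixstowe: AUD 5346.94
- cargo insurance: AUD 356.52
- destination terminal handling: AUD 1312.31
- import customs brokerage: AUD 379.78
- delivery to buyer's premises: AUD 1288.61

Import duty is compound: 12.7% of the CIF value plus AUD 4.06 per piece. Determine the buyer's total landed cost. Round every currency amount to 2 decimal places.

FOB: the seller bears costs until goods are on board at the origin port; the buyer bears freight, insurance and all costs thereafter.
Already in the invoice (seller's account under FOB): origin terminal — exclude.
CIF value = FOB price + freight + insurance = 11219.84 + 5346.94 + 356.52 = 16923.30
Ad valorem component: 16923.30 × 12.7% = 2149.26
Specific component: 608 × 4.06 = 2468.48
Import duty = 2149.26 + 2468.48 = 4617.74
Buyer bears: freight 5346.94 + insurance 356.52 + destination terminal 1312.31 + brokerage 379.78 + delivery 1288.61 + duty 4617.74 = 13301.90
Landed cost = invoice 11219.84 + 13301.90 = 24521.74

Total landed cost: AUD 24521.74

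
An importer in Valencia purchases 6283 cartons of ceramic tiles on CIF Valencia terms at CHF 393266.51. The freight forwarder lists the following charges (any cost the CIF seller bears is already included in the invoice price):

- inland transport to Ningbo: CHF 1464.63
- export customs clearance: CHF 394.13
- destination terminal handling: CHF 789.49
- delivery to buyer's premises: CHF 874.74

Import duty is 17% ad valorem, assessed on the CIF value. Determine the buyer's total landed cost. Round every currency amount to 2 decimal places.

Total landed cost: CHF 461786.05

CIF: the seller pays costs through ocean freight and marine insurance to the destination port.
Already in the invoice (seller's account under CIF): inland to port, export clearance — exclude.
The CIF price already equals the CIF value: 393266.51
Import duty = 393266.51 × 17% = 66855.31
Buyer bears: destination terminal 789.49 + delivery 874.74 + duty 66855.31 = 68519.54
Landed cost = invoice 393266.51 + 68519.54 = 461786.05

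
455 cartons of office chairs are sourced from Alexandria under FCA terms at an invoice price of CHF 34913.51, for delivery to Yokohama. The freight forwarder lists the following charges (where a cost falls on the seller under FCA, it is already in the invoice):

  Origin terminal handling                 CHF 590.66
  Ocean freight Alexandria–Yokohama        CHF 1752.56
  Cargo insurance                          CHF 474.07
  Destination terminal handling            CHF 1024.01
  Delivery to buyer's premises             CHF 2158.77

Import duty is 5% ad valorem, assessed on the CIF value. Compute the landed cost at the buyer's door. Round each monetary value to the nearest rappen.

Total landed cost: CHF 42800.12

FCA: the seller delivers export-cleared goods to the carrier; the buyer bears costs from that point.
CIF value = FCA price + origin terminal + freight + insurance = 34913.51 + 590.66 + 1752.56 + 474.07 = 37730.80
Import duty = 37730.80 × 5% = 1886.54
Buyer bears: origin terminal 590.66 + freight 1752.56 + insurance 474.07 + destination terminal 1024.01 + delivery 2158.77 + duty 1886.54 = 7886.61
Landed cost = invoice 34913.51 + 7886.61 = 42800.12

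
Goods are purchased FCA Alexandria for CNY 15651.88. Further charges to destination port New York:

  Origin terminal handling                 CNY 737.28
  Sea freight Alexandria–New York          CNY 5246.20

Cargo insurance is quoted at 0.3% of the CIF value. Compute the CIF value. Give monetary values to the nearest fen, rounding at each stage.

CIF value: CNY 21700.46

Let C be the CIF value. C = FCA price + pre-shipment costs + freight + 0.3% × C
C − 0.3% × C = 15651.88 + 737.28 + 5246.20
0.997 × C = 21635.36
C = 21635.36 / 0.997 = 21700.46
Insurance premium = 0.3% × 21700.46 = 65.10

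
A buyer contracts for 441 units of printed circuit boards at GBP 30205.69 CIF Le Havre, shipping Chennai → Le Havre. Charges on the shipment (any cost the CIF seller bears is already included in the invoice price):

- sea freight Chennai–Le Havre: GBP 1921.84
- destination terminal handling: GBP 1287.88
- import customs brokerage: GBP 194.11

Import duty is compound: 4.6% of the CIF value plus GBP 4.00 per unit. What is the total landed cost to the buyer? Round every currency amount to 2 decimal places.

CIF: the seller pays costs through ocean freight and marine insurance to the destination port.
Already in the invoice (seller's account under CIF): freight — exclude.
The CIF price already equals the CIF value: 30205.69
Ad valorem component: 30205.69 × 4.6% = 1389.46
Specific component: 441 × 4.00 = 1764.00
Import duty = 1389.46 + 1764.00 = 3153.46
Buyer bears: destination terminal 1287.88 + brokerage 194.11 + duty 3153.46 = 4635.45
Landed cost = invoice 30205.69 + 4635.45 = 34841.14

Total landed cost: GBP 34841.14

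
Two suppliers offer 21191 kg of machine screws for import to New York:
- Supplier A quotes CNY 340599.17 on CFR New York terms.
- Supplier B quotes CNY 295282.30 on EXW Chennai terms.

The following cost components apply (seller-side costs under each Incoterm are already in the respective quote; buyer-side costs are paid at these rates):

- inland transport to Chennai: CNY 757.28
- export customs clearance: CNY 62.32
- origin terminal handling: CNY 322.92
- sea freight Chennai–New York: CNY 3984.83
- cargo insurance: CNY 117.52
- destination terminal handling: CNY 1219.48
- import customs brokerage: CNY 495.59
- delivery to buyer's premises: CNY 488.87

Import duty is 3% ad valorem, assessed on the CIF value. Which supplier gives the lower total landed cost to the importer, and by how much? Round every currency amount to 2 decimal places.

Supplier B is cheaper by CNY 41395.20

Supplier A (CFR):
CIF value = CFR price + insurance = 340599.17 + 117.52 = 340716.69
Import duty = 340716.69 × 3% = 10221.50
Buyer bears (A): 117.52 + 1219.48 + 495.59 + 488.87 = 2321.46
Landed cost (A) = invoice 340599.17 + 2321.46 + duty 10221.50 = 353142.13
Supplier B (EXW):
CIF value = EXW price + inland to port + export clearance + origin terminal + freight + insurance = 295282.30 + 757.28 + 62.32 + 322.92 + 3984.83 + 117.52 = 300527.17
Import duty = 300527.17 × 3% = 9015.82
Buyer bears (B): 757.28 + 62.32 + 322.92 + 3984.83 + 117.52 + 1219.48 + 495.59 + 488.87 = 7448.81
Landed cost (B) = invoice 295282.30 + 7448.81 + duty 9015.82 = 311746.93
Difference = |353142.13 − 311746.93| = 41395.20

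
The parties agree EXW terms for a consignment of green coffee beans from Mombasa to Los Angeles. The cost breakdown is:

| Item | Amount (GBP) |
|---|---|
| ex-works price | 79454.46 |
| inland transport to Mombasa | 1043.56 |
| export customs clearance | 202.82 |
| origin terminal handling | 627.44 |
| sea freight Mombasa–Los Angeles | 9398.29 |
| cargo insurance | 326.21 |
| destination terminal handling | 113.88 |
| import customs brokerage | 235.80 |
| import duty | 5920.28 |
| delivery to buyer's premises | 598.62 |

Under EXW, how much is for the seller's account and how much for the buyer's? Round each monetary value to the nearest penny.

EXW: the seller makes goods available at their premises; the buyer bears all onward costs.
Seller's account: goods 79454.46 = 79454.46
Buyer's account: inland to port 1043.56 + export clearance 202.82 + origin terminal 627.44 + freight 9398.29 + insurance 326.21 + destination terminal 113.88 + brokerage 235.80 + duty 5920.28 + delivery 598.62 = 18466.90

Seller: GBP 79454.46; buyer: GBP 18466.90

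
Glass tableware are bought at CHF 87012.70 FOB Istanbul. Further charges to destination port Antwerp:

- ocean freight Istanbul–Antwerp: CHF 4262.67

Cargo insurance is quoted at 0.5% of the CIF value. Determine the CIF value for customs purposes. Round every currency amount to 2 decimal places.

Let C be the CIF value. C = FOB price + freight + 0.5% × C
C − 0.5% × C = 87012.70 + 4262.67
0.995 × C = 91275.37
C = 91275.37 / 0.995 = 91734.04
Insurance premium = 0.5% × 91734.04 = 458.67

CIF value: CHF 91734.04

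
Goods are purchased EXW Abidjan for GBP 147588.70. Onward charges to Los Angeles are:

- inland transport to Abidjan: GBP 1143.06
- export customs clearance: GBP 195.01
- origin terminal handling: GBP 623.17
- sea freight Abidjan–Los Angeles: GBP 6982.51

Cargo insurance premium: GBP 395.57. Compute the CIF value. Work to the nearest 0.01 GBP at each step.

CIF = EXW price + pre-shipment costs + freight + insurance
CIF = 147588.70 + 1143.06 + 195.01 + 623.17 + 6982.51 + 395.57 = 156928.02

CIF value: GBP 156928.02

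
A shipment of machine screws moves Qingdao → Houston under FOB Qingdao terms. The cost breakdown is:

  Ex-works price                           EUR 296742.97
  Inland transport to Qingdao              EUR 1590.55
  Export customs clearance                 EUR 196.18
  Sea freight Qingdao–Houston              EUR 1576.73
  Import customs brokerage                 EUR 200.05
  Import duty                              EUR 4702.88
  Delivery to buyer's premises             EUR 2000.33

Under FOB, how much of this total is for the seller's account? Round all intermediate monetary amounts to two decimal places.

FOB: the seller bears costs until goods are on board at the origin port; the buyer bears freight, insurance and all costs thereafter.
Seller's account: goods 296742.97 + inland to port 1590.55 + export clearance 196.18 = 298529.70
Buyer's account: freight 1576.73 + brokerage 200.05 + duty 4702.88 + delivery 2000.33 = 8479.99

Seller's account: EUR 298529.70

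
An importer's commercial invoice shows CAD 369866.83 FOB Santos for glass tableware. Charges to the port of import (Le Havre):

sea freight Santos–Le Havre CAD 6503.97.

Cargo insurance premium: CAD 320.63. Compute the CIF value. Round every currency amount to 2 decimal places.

CIF = FOB price + freight + insurance
CIF = 369866.83 + 6503.97 + 320.63 = 376691.43

CIF value: CAD 376691.43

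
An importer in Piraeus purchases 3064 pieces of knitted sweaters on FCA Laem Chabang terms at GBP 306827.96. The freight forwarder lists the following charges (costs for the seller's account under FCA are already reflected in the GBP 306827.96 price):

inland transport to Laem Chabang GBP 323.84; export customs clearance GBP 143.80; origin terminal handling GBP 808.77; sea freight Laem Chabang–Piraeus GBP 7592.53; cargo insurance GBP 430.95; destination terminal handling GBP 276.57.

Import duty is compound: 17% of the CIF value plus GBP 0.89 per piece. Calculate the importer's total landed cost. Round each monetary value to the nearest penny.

Total landed cost: GBP 372325.98

FCA: the seller delivers export-cleared goods to the carrier; the buyer bears costs from that point.
Already in the invoice (seller's account under FCA): inland to port, export clearance — exclude.
CIF value = FCA price + origin terminal + freight + insurance = 306827.96 + 808.77 + 7592.53 + 430.95 = 315660.21
Ad valorem component: 315660.21 × 17% = 53662.24
Specific component: 3064 × 0.89 = 2726.96
Import duty = 53662.24 + 2726.96 = 56389.20
Buyer bears: origin terminal 808.77 + freight 7592.53 + insurance 430.95 + destination terminal 276.57 + duty 56389.20 = 65498.02
Landed cost = invoice 306827.96 + 65498.02 = 372325.98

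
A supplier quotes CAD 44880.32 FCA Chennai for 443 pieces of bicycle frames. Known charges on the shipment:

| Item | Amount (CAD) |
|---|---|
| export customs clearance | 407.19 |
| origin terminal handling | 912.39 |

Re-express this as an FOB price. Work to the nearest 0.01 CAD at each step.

FOB price: CAD 45792.71

Not relevant to the conversion: export clearance — on the seller under both FCA and FOB; already in the FCA price and stays in the FOB price.
From FCA to FOB, the seller additionally bears: origin terminal.
FOB price = 44880.32 + 912.39 = 45792.71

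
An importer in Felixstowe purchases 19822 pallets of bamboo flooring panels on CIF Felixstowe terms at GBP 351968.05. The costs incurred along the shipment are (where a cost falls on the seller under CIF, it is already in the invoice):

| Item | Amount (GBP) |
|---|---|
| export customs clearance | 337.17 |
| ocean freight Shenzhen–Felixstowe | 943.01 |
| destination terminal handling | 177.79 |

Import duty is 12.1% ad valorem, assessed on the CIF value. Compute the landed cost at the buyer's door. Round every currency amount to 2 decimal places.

Total landed cost: GBP 394733.97

CIF: the seller pays costs through ocean freight and marine insurance to the destination port.
Already in the invoice (seller's account under CIF): export clearance, freight — exclude.
The CIF price already equals the CIF value: 351968.05
Import duty = 351968.05 × 12.1% = 42588.13
Buyer bears: destination terminal 177.79 + duty 42588.13 = 42765.92
Landed cost = invoice 351968.05 + 42765.92 = 394733.97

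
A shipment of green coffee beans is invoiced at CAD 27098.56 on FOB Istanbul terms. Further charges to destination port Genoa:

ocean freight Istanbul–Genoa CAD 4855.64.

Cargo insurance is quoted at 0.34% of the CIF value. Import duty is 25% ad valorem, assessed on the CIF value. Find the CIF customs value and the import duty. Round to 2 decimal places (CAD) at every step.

CIF value: CAD 32063.21; import duty: CAD 8015.80

Let C be the CIF value. C = FOB price + freight + 0.34% × C
C − 0.34% × C = 27098.56 + 4855.64
0.9966 × C = 31954.20
C = 31954.20 / 0.9966 = 32063.21
Insurance premium = 0.34% × 32063.21 = 109.01
Import duty = 32063.21 × 25% = 8015.80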